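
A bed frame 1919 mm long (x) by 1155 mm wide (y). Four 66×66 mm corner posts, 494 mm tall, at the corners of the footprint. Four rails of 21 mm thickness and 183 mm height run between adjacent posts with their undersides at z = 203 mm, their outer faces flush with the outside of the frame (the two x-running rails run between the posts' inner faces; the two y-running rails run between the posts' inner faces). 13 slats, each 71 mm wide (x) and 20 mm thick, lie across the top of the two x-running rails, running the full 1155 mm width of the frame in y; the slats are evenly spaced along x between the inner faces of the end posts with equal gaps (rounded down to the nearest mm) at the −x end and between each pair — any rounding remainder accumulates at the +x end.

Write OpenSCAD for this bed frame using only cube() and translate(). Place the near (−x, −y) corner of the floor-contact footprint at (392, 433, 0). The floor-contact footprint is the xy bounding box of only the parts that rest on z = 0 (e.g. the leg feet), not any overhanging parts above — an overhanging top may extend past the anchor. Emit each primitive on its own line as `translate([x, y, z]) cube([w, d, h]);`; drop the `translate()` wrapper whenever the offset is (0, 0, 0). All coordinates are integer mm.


// slat z = rail_z + rail_h = 203 + 183 = 386
// slat gap = ⌊(1787 − 13·71) / 14⌋ = 61
translate([392, 433, 0]) cube([66, 66, 494]);
translate([392, 1522, 0]) cube([66, 66, 494]);
translate([2245, 433, 0]) cube([66, 66, 494]);
translate([2245, 1522, 0]) cube([66, 66, 494]);
translate([458, 433, 203]) cube([1787, 21, 183]);
translate([458, 1567, 203]) cube([1787, 21, 183]);
translate([392, 499, 203]) cube([21, 1023, 183]);
translate([2290, 499, 203]) cube([21, 1023, 183]);
translate([519, 433, 386]) cube([71, 1155, 20]);
translate([651, 433, 386]) cube([71, 1155, 20]);
translate([783, 433, 386]) cube([71, 1155, 20]);
translate([915, 433, 386]) cube([71, 1155, 20]);
translate([1047, 433, 386]) cube([71, 1155, 20]);
translate([1179, 433, 386]) cube([71, 1155, 20]);
translate([1311, 433, 386]) cube([71, 1155, 20]);
translate([1443, 433, 386]) cube([71, 1155, 20]);
translate([1575, 433, 386]) cube([71, 1155, 20]);
translate([1707, 433, 386]) cube([71, 1155, 20]);
translate([1839, 433, 386]) cube([71, 1155, 20]);
translate([1971, 433, 386]) cube([71, 1155, 20]);
translate([2103, 433, 386]) cube([71, 1155, 20]);


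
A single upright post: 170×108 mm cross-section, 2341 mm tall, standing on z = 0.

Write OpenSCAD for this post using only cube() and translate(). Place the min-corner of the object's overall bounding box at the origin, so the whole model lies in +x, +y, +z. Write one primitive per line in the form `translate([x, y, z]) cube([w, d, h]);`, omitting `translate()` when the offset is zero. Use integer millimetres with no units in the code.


cube([170, 108, 2341]);


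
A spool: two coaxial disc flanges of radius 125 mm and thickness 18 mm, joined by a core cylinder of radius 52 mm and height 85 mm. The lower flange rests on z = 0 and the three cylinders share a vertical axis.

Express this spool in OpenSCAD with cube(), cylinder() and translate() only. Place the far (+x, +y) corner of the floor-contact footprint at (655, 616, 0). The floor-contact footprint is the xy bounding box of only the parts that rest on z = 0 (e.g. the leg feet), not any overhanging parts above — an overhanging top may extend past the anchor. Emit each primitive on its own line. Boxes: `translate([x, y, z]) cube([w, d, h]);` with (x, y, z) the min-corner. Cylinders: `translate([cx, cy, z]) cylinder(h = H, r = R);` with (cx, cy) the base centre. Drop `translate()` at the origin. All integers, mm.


translate([530, 491, 0]) cylinder(h = 18, r = 125);
translate([530, 491, 18]) cylinder(h = 85, r = 52);
translate([530, 491, 103]) cylinder(h = 18, r = 125);


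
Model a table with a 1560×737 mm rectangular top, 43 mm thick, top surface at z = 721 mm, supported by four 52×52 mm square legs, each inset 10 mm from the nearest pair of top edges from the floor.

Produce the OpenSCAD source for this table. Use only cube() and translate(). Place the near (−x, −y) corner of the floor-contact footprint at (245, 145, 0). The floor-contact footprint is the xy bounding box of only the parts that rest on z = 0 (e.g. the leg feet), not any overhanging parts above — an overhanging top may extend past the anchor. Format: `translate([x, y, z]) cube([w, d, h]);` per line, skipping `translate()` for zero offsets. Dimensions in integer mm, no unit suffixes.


// leg_h = 721 - 43 = 678
translate([235, 135, 678]) cube([1560, 737, 43]);
translate([245, 145, 0]) cube([52, 52, 678]);
translate([1733, 145, 0]) cube([52, 52, 678]);
translate([245, 810, 0]) cube([52, 52, 678]);
translate([1733, 810, 0]) cube([52, 52, 678]);


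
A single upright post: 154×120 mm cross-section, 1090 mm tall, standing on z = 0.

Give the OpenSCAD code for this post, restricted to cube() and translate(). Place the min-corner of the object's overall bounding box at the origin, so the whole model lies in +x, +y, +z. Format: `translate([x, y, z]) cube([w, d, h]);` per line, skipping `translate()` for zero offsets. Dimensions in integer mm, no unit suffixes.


cube([154, 120, 1090]);


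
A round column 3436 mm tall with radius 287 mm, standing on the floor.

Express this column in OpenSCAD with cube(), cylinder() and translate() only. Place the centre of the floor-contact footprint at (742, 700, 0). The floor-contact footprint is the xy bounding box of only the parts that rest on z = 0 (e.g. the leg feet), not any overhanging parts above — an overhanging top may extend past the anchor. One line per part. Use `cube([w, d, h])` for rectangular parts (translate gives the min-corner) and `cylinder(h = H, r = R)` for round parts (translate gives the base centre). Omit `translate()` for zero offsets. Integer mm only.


translate([742, 700, 0]) cylinder(h = 3436, r = 287);


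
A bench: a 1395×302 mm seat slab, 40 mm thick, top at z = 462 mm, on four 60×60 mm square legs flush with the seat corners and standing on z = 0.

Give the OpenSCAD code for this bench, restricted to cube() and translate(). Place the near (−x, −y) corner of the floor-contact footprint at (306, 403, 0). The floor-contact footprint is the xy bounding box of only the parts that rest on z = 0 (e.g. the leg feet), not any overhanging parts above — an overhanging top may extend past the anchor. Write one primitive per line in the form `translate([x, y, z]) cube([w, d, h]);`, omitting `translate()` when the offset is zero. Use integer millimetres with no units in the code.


// leg_h = 462 − 40 = 422
translate([306, 403, 422]) cube([1395, 302, 40]);
translate([306, 403, 0]) cube([60, 60, 422]);
translate([306, 645, 0]) cube([60, 60, 422]);
translate([1641, 403, 0]) cube([60, 60, 422]);
translate([1641, 645, 0]) cube([60, 60, 422]);


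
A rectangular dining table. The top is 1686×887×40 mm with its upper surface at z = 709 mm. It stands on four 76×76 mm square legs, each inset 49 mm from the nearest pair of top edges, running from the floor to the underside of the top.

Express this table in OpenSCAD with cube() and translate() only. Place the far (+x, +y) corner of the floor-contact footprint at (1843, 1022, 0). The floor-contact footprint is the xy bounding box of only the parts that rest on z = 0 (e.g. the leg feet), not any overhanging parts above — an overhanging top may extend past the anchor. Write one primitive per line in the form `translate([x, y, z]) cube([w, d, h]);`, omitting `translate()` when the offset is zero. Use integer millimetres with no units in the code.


translate([206, 184, 669]) cube([1686, 887, 40]);
translate([255, 233, 0]) cube([76, 76, 669]);
translate([1767, 233, 0]) cube([76, 76, 669]);
translate([255, 946, 0]) cube([76, 76, 669]);
translate([1767, 946, 0]) cube([76, 76, 669]);


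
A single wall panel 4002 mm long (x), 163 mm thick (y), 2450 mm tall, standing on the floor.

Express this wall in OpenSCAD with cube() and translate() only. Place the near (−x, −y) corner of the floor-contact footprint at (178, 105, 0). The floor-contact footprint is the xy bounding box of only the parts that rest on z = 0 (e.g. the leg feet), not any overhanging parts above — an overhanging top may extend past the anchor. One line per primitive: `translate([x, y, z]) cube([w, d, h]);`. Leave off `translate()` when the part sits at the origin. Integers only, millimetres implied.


translate([178, 105, 0]) cube([4002, 163, 2450]);


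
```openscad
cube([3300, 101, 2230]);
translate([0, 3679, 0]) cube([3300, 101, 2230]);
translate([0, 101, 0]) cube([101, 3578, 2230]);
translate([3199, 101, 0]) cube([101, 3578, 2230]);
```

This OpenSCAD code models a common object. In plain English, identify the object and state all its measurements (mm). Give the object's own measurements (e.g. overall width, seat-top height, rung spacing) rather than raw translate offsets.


The wall frame of a small rectangular building: four walls, each 2230 mm tall and 101 mm thick, enclosing a footprint 3300 mm (x) by 3780 mm (y) outside-to-outside, with no floor or roof. The front and back walls (the −y and +y sides) span the full width; the two side walls fit between them.


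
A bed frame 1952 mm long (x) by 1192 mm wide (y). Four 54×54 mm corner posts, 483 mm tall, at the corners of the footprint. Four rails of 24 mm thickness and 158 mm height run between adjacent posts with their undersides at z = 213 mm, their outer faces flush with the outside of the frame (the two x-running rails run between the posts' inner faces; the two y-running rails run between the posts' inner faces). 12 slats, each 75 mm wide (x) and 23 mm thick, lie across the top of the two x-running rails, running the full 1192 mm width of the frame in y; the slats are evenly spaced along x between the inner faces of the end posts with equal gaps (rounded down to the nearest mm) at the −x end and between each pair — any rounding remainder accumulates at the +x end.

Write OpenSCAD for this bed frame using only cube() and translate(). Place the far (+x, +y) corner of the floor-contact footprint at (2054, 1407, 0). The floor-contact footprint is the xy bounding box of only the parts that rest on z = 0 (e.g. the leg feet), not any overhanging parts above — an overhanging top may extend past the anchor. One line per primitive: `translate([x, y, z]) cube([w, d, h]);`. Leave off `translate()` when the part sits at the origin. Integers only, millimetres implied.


// slat z = rail_z + rail_h = 213 + 158 = 371
// slat gap = ⌊(1844 − 12·75) / 13⌋ = 72
translate([102, 215, 0]) cube([54, 54, 483]);
translate([102, 1353, 0]) cube([54, 54, 483]);
translate([2000, 215, 0]) cube([54, 54, 483]);
translate([2000, 1353, 0]) cube([54, 54, 483]);
translate([156, 215, 213]) cube([1844, 24, 158]);
translate([156, 1383, 213]) cube([1844, 24, 158]);
translate([102, 269, 213]) cube([24, 1084, 158]);
translate([2030, 269, 213]) cube([24, 1084, 158]);
translate([228, 215, 371]) cube([75, 1192, 23]);
translate([375, 215, 371]) cube([75, 1192, 23]);
translate([522, 215, 371]) cube([75, 1192, 23]);
translate([669, 215, 371]) cube([75, 1192, 23]);
translate([816, 215, 371]) cube([75, 1192, 23]);
translate([963, 215, 371]) cube([75, 1192, 23]);
translate([1110, 215, 371]) cube([75, 1192, 23]);
translate([1257, 215, 371]) cube([75, 1192, 23]);
translate([1404, 215, 371]) cube([75, 1192, 23]);
translate([1551, 215, 371]) cube([75, 1192, 23]);
translate([1698, 215, 371]) cube([75, 1192, 23]);
translate([1845, 215, 371]) cube([75, 1192, 23]);


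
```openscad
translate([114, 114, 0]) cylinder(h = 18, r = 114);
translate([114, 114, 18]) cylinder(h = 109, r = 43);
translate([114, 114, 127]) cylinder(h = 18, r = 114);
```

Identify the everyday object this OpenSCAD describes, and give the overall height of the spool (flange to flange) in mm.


A spool. The overall height is 145 mm.

Three coaxial cylinders, large–small–large — a spool. Two 18 mm flanges and a 109 mm core give 18 + 109 + 18 = 145 mm.


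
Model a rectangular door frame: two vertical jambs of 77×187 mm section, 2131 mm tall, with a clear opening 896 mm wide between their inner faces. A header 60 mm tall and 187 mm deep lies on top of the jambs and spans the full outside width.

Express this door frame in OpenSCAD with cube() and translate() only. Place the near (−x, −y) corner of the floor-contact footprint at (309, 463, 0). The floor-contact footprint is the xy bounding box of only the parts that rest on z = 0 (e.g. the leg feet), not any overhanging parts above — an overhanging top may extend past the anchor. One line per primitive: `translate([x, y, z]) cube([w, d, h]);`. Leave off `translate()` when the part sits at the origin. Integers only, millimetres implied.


translate([309, 463, 0]) cube([77, 187, 2131]);
translate([1282, 463, 0]) cube([77, 187, 2131]);
translate([309, 463, 2131]) cube([1050, 187, 60]);


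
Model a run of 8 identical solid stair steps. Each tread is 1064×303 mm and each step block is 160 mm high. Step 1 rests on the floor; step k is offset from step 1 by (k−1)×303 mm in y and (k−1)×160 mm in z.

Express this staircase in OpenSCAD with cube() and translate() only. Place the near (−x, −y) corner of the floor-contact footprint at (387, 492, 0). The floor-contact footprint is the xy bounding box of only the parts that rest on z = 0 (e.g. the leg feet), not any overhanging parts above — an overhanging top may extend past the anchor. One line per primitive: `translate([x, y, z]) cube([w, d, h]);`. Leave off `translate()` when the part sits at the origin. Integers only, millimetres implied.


translate([387, 492, 0]) cube([1064, 303, 160]);
translate([387, 795, 160]) cube([1064, 303, 160]);
translate([387, 1098, 320]) cube([1064, 303, 160]);
translate([387, 1401, 480]) cube([1064, 303, 160]);
translate([387, 1704, 640]) cube([1064, 303, 160]);
translate([387, 2007, 800]) cube([1064, 303, 160]);
translate([387, 2310, 960]) cube([1064, 303, 160]);
translate([387, 2613, 1120]) cube([1064, 303, 160]);


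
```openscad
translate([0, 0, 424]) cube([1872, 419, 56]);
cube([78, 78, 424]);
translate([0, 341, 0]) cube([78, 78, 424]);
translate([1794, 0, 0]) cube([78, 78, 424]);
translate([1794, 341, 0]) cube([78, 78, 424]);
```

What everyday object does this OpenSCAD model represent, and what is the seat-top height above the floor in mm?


A bench. The seat-top height is 480 mm.

A long slab on four corner posts — a bench. The slab sits at z = 424 with thickness 56, so the top is 424 + 56 = 480 mm.


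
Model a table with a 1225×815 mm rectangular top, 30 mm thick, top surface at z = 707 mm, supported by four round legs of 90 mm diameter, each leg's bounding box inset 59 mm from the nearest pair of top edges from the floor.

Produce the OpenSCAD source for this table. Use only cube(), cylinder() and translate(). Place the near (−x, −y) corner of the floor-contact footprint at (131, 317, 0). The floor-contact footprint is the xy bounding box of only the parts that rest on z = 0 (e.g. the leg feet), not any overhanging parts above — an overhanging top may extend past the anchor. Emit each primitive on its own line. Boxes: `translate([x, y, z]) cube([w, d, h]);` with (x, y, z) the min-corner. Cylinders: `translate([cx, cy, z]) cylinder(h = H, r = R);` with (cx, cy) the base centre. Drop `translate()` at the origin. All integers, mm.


// leg_h = 707 - 30 = 677
translate([72, 258, 677]) cube([1225, 815, 30]);
translate([176, 362, 0]) cylinder(h = 677, r = 45);
translate([1193, 362, 0]) cylinder(h = 677, r = 45);
translate([176, 969, 0]) cylinder(h = 677, r = 45);
translate([1193, 969, 0]) cylinder(h = 677, r = 45);


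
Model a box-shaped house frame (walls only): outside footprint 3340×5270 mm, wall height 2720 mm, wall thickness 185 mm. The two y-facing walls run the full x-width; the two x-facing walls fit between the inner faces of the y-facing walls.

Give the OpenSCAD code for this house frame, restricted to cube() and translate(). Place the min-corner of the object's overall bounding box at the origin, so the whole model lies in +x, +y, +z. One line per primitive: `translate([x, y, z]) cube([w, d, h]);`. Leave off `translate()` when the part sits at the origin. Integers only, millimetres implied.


cube([3340, 185, 2720]);
translate([0, 5085, 0]) cube([3340, 185, 2720]);
translate([0, 185, 0]) cube([185, 4900, 2720]);
translate([3155, 185, 0]) cube([185, 4900, 2720]);


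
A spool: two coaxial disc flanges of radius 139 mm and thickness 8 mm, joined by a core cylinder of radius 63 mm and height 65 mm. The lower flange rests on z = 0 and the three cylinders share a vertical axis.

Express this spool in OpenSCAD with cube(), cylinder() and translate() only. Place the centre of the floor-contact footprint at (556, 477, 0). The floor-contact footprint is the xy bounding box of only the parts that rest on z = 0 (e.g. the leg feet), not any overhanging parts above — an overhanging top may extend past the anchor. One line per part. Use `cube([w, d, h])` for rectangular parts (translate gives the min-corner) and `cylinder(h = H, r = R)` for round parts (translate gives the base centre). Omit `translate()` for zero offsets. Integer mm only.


translate([556, 477, 0]) cylinder(h = 8, r = 139);
translate([556, 477, 8]) cylinder(h = 65, r = 63);
translate([556, 477, 73]) cylinder(h = 8, r = 139);


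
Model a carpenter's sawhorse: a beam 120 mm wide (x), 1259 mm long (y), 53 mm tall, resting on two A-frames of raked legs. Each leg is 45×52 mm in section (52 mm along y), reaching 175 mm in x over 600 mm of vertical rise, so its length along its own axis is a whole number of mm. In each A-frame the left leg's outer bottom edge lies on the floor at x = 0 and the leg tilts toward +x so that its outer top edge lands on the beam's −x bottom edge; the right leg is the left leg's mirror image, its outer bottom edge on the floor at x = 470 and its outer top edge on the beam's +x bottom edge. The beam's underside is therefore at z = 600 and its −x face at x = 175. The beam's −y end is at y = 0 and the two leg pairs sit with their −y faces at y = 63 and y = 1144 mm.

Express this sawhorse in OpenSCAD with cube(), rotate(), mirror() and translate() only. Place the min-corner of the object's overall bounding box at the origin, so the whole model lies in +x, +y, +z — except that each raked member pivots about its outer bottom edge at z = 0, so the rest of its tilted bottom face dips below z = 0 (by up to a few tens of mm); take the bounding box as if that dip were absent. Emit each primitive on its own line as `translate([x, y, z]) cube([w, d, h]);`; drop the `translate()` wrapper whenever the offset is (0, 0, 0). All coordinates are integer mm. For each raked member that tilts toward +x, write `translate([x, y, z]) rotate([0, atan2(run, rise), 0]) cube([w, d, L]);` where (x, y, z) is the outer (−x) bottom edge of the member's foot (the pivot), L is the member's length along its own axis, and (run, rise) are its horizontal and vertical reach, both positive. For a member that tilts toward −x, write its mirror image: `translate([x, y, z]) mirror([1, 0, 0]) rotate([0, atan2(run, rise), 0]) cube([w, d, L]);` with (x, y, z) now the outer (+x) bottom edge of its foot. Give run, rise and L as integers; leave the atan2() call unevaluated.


translate([175, 0, 600]) cube([120, 1259, 53]);
translate([0, 63, 0]) rotate([0, atan2(175, 600), 0]) cube([45, 52, 625]);
translate([470, 63, 0]) mirror([1, 0, 0]) rotate([0, atan2(175, 600), 0]) cube([45, 52, 625]);
translate([0, 1144, 0]) rotate([0, atan2(175, 600), 0]) cube([45, 52, 625]);
translate([470, 1144, 0]) mirror([1, 0, 0]) rotate([0, atan2(175, 600), 0]) cube([45, 52, 625]);


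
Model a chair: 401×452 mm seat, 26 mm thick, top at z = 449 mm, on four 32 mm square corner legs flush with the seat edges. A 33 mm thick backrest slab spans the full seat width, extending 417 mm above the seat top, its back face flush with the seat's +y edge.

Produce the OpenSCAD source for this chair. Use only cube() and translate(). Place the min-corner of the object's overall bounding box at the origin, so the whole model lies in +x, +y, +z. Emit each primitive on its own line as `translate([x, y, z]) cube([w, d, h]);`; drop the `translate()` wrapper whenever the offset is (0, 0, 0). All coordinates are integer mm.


// leg_h = 449 - 26 = 423
translate([0, 0, 423]) cube([401, 452, 26]);
cube([32, 32, 423]);
translate([369, 0, 0]) cube([32, 32, 423]);
translate([0, 420, 0]) cube([32, 32, 423]);
translate([369, 420, 0]) cube([32, 32, 423]);
translate([0, 419, 449]) cube([401, 33, 417]);


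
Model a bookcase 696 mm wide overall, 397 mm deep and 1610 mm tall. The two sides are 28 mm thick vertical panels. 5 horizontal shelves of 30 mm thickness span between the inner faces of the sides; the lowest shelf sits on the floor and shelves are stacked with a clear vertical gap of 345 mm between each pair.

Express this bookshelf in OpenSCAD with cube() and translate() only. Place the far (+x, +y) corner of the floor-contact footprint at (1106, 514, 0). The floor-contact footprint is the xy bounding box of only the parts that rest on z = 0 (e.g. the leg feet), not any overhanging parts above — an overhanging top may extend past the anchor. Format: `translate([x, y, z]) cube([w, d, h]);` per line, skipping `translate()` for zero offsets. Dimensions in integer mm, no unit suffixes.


translate([410, 117, 0]) cube([28, 397, 1610]);
translate([1078, 117, 0]) cube([28, 397, 1610]);
translate([438, 117, 0]) cube([640, 397, 30]);
translate([438, 117, 375]) cube([640, 397, 30]);
translate([438, 117, 750]) cube([640, 397, 30]);
translate([438, 117, 1125]) cube([640, 397, 30]);
translate([438, 117, 1500]) cube([640, 397, 30]);


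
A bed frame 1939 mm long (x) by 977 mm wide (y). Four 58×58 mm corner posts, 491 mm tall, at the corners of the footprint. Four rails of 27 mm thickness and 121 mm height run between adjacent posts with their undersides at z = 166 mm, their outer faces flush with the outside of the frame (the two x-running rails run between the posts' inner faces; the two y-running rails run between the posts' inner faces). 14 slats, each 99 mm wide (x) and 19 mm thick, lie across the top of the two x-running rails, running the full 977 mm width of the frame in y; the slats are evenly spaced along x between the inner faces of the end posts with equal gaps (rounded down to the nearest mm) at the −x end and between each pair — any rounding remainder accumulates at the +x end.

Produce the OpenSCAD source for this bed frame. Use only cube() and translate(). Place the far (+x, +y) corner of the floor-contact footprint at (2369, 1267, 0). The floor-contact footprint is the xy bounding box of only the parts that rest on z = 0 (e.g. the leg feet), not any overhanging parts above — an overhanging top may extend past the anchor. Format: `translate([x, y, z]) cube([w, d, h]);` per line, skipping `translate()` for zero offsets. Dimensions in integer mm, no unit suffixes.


// slat z = rail_z + rail_h = 166 + 121 = 287
// slat gap = ⌊(1823 − 14·99) / 15⌋ = 29
translate([430, 290, 0]) cube([58, 58, 491]);
translate([430, 1209, 0]) cube([58, 58, 491]);
translate([2311, 290, 0]) cube([58, 58, 491]);
translate([2311, 1209, 0]) cube([58, 58, 491]);
translate([488, 290, 166]) cube([1823, 27, 121]);
translate([488, 1240, 166]) cube([1823, 27, 121]);
translate([430, 348, 166]) cube([27, 861, 121]);
translate([2342, 348, 166]) cube([27, 861, 121]);
translate([517, 290, 287]) cube([99, 977, 19]);
translate([645, 290, 287]) cube([99, 977, 19]);
translate([773, 290, 287]) cube([99, 977, 19]);
translate([901, 290, 287]) cube([99, 977, 19]);
translate([1029, 290, 287]) cube([99, 977, 19]);
translate([1157, 290, 287]) cube([99, 977, 19]);
translate([1285, 290, 287]) cube([99, 977, 19]);
translate([1413, 290, 287]) cube([99, 977, 19]);
translate([1541, 290, 287]) cube([99, 977, 19]);
translate([1669, 290, 287]) cube([99, 977, 19]);
translate([1797, 290, 287]) cube([99, 977, 19]);
translate([1925, 290, 287]) cube([99, 977, 19]);
translate([2053, 290, 287]) cube([99, 977, 19]);
translate([2181, 290, 287]) cube([99, 977, 19]);


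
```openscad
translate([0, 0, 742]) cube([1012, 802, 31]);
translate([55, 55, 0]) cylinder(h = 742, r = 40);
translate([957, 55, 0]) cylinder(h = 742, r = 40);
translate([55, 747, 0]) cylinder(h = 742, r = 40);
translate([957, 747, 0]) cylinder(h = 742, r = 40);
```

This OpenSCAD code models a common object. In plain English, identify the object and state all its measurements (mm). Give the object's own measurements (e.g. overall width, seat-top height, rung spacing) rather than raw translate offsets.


A rectangular dining table. The top is 1012×802×31 mm with its upper surface at z = 773 mm. It stands on four round legs of 80 mm diameter, each leg's bounding box inset 15 mm from the nearest pair of top edges, running from the floor to the underside of the top.


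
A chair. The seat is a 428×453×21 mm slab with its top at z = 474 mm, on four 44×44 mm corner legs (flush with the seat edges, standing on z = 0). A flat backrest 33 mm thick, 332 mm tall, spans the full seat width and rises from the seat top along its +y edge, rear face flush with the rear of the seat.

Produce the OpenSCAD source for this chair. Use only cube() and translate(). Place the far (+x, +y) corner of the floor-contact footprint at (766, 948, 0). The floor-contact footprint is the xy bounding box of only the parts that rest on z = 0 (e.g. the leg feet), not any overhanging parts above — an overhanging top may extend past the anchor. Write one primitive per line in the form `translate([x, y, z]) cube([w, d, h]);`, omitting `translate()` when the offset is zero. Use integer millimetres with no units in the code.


translate([338, 495, 453]) cube([428, 453, 21]);
translate([338, 495, 0]) cube([44, 44, 453]);
translate([722, 495, 0]) cube([44, 44, 453]);
translate([338, 904, 0]) cube([44, 44, 453]);
translate([722, 904, 0]) cube([44, 44, 453]);
translate([338, 915, 474]) cube([428, 33, 332]);


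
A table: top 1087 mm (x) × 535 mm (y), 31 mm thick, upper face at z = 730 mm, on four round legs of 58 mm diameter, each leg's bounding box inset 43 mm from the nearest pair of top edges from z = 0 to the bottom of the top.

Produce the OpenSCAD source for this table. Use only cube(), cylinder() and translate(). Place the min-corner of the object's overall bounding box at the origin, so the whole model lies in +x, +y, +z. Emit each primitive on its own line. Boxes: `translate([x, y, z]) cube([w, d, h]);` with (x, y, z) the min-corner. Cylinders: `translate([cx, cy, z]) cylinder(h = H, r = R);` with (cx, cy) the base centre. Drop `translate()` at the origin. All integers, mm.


translate([0, 0, 699]) cube([1087, 535, 31]);
translate([72, 72, 0]) cylinder(h = 699, r = 29);
translate([1015, 72, 0]) cylinder(h = 699, r = 29);
translate([72, 463, 0]) cylinder(h = 699, r = 29);
translate([1015, 463, 0]) cylinder(h = 699, r = 29);


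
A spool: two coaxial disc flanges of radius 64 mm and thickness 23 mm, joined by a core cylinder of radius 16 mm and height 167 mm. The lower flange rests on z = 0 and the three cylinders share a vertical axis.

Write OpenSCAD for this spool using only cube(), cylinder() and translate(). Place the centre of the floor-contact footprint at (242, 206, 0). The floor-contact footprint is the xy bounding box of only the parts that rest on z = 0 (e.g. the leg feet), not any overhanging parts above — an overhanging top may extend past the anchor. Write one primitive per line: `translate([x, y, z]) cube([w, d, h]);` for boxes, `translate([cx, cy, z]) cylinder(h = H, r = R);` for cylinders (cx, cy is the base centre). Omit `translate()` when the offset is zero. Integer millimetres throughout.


translate([242, 206, 0]) cylinder(h = 23, r = 64);
translate([242, 206, 23]) cylinder(h = 167, r = 16);
translate([242, 206, 190]) cylinder(h = 23, r = 64);


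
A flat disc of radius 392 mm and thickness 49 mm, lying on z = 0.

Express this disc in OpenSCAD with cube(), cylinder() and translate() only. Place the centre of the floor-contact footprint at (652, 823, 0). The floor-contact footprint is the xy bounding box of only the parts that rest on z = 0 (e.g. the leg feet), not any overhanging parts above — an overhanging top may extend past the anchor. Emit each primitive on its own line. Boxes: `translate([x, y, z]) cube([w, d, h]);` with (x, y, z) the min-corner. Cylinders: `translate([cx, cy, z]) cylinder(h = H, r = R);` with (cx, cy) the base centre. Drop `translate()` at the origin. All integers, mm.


translate([652, 823, 0]) cylinder(h = 49, r = 392);


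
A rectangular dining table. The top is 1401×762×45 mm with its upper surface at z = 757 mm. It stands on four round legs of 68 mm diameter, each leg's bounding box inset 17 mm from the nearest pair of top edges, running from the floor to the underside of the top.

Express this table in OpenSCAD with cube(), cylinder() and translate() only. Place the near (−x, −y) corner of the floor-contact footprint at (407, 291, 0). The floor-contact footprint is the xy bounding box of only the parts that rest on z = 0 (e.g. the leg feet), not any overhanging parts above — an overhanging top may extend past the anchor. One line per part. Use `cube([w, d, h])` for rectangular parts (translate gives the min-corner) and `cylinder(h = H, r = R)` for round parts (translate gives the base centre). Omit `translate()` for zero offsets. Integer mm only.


// leg_h = 757 - 45 = 712
translate([390, 274, 712]) cube([1401, 762, 45]);
translate([441, 325, 0]) cylinder(h = 712, r = 34);
translate([1740, 325, 0]) cylinder(h = 712, r = 34);
translate([441, 985, 0]) cylinder(h = 712, r = 34);
translate([1740, 985, 0]) cylinder(h = 712, r = 34);


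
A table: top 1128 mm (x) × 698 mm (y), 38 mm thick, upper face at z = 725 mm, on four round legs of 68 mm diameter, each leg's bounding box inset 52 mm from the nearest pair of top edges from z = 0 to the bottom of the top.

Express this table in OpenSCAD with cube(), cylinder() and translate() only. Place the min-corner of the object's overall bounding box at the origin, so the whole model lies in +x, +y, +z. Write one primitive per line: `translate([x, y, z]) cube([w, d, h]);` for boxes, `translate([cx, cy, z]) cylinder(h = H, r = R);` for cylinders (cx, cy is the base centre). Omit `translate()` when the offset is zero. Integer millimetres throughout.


// leg_h = 725 - 38 = 687
translate([0, 0, 687]) cube([1128, 698, 38]);
translate([86, 86, 0]) cylinder(h = 687, r = 34);
translate([1042, 86, 0]) cylinder(h = 687, r = 34);
translate([86, 612, 0]) cylinder(h = 687, r = 34);
translate([1042, 612, 0]) cylinder(h = 687, r = 34);


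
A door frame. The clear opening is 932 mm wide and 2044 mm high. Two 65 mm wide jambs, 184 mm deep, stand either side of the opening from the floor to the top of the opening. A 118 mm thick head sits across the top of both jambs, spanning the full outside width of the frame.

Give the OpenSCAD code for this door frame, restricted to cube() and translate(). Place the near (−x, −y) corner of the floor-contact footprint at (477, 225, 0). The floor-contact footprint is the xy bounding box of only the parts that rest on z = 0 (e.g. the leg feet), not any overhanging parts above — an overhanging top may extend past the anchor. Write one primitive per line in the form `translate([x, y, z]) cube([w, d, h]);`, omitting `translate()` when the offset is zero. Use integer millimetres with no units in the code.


translate([477, 225, 0]) cube([65, 184, 2044]);
translate([1474, 225, 0]) cube([65, 184, 2044]);
translate([477, 225, 2044]) cube([1062, 184, 118]);


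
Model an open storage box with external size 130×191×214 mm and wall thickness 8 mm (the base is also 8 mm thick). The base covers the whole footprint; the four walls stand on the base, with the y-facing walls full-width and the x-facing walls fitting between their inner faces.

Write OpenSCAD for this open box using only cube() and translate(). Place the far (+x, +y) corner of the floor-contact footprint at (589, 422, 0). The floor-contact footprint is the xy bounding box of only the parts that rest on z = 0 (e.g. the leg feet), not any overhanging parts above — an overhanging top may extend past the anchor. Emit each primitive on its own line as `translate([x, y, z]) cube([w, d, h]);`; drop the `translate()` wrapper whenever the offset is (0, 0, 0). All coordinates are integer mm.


translate([459, 231, 0]) cube([130, 191, 8]);
translate([459, 231, 8]) cube([130, 8, 206]);
translate([459, 414, 8]) cube([130, 8, 206]);
translate([459, 239, 8]) cube([8, 175, 206]);
translate([581, 239, 8]) cube([8, 175, 206]);


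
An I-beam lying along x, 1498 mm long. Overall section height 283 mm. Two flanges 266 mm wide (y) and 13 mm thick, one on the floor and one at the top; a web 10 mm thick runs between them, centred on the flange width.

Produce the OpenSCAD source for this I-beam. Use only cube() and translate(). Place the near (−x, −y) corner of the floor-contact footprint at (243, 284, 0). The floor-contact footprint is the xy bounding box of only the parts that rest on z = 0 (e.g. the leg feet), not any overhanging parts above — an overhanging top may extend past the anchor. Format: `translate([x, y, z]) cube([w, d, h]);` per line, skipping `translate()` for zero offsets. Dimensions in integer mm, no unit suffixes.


translate([243, 284, 0]) cube([1498, 266, 13]);
translate([243, 412, 13]) cube([1498, 10, 257]);
translate([243, 284, 270]) cube([1498, 266, 13]);


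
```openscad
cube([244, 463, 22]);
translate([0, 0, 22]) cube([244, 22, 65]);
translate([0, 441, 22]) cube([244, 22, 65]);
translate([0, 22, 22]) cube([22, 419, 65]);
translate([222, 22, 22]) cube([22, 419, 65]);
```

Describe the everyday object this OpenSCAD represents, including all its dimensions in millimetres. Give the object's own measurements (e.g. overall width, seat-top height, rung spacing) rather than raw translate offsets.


An open-topped rectangular box: outside dimensions 244×463×87 mm, with a uniform wall and base thickness of 22 mm. The base is a full 244×463 slab on the floor; four walls sit on top of the base. The front and back walls (the −y and +y sides) span the full width; the two side walls fit between them.


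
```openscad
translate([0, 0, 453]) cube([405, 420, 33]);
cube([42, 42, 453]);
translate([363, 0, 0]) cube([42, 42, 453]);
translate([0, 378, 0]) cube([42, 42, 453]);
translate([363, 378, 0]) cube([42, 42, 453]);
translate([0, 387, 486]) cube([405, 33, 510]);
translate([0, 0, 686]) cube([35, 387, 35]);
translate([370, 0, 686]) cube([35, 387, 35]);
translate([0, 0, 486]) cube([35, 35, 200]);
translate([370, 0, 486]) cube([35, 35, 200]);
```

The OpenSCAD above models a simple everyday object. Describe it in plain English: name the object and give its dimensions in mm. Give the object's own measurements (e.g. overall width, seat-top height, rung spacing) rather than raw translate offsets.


A chair. The seat is a 405×420×33 mm slab with its top at z = 486 mm, on four 42×42 mm corner legs (flush with the seat edges, standing on z = 0). A flat backrest 33 mm thick, 510 mm tall, spans the full seat width and rises from the seat top along its +y edge, rear face flush with the rear of the seat. Two armrests of 35×35 mm section run along each side from the seat's front edge to the front of the backrest, top faces 235 mm above the seat top and outer faces flush with the seat's x-edges; a 35×35 mm post under the front of each armrest stands on the seat at the front corner.


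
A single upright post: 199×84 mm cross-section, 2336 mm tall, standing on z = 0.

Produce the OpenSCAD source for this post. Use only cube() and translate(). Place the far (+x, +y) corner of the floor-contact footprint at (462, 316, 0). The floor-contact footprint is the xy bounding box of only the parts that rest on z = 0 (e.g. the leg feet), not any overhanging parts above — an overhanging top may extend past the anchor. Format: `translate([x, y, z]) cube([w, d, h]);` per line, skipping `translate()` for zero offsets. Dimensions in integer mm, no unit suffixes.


translate([263, 232, 0]) cube([199, 84, 2336]);


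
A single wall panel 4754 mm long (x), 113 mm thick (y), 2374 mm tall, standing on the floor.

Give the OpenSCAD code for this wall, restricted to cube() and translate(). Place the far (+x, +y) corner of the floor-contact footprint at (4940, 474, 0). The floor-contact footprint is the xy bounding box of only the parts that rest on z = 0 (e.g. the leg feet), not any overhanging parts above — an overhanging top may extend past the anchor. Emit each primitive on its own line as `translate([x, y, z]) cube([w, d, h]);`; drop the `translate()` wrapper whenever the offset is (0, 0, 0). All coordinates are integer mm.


translate([186, 361, 0]) cube([4754, 113, 2374]);


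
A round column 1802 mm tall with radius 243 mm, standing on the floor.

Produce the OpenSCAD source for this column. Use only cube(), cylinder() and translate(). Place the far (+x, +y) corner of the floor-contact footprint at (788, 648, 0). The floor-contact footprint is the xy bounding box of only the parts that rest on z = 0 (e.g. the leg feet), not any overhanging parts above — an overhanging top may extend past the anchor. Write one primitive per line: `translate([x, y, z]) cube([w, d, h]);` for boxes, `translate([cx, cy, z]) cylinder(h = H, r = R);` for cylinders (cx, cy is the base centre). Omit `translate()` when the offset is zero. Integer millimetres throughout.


translate([545, 405, 0]) cylinder(h = 1802, r = 243);


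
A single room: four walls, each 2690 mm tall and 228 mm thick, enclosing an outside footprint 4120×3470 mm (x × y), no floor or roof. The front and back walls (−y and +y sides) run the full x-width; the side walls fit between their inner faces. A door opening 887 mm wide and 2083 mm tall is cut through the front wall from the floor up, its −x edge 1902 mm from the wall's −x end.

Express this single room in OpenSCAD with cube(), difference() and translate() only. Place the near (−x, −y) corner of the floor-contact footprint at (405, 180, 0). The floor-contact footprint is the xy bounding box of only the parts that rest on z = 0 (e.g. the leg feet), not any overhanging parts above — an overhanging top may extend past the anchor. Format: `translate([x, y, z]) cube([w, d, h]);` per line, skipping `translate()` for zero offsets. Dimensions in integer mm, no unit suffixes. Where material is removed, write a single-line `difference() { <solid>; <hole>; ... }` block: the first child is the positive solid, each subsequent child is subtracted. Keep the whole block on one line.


difference() { translate([405, 180, 0]) cube([4120, 228, 2690]); translate([2307, 180, 0]) cube([887, 228, 2083]); }
translate([405, 3422, 0]) cube([4120, 228, 2690]);
translate([405, 408, 0]) cube([228, 3014, 2690]);
translate([4297, 408, 0]) cube([228, 3014, 2690]);


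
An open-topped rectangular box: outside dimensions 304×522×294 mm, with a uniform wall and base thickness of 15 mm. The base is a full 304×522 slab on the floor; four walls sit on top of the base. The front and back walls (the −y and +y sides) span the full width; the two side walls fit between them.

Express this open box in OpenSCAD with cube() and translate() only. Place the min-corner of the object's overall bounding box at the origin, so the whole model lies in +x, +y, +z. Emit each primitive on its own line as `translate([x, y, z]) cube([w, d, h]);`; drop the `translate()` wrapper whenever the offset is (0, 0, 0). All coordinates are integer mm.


cube([304, 522, 15]);
translate([0, 0, 15]) cube([304, 15, 279]);
translate([0, 507, 15]) cube([304, 15, 279]);
translate([0, 15, 15]) cube([15, 492, 279]);
translate([289, 15, 15]) cube([15, 492, 279]);


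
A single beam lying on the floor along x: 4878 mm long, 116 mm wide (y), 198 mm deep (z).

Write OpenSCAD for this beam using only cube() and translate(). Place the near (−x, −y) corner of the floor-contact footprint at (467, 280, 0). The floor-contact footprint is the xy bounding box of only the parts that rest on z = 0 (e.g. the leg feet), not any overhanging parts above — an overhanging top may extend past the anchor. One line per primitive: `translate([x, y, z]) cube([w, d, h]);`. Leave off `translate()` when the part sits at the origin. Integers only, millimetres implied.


translate([467, 280, 0]) cube([4878, 116, 198]);
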